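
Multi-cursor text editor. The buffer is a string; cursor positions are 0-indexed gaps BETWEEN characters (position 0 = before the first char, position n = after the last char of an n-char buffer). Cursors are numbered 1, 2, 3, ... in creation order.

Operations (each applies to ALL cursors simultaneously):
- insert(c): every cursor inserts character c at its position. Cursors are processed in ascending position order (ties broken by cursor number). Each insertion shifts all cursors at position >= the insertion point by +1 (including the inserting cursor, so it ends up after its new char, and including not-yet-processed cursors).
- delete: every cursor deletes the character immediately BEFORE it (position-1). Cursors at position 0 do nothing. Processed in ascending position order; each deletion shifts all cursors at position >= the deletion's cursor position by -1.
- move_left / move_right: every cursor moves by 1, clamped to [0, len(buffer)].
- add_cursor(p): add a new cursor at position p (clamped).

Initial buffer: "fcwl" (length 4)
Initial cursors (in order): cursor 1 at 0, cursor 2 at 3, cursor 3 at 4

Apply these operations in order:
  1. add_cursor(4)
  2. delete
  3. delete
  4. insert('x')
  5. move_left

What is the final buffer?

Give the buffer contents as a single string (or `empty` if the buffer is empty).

Answer: xxxx

Derivation:
After op 1 (add_cursor(4)): buffer="fcwl" (len 4), cursors c1@0 c2@3 c3@4 c4@4, authorship ....
After op 2 (delete): buffer="f" (len 1), cursors c1@0 c2@1 c3@1 c4@1, authorship .
After op 3 (delete): buffer="" (len 0), cursors c1@0 c2@0 c3@0 c4@0, authorship 
After op 4 (insert('x')): buffer="xxxx" (len 4), cursors c1@4 c2@4 c3@4 c4@4, authorship 1234
After op 5 (move_left): buffer="xxxx" (len 4), cursors c1@3 c2@3 c3@3 c4@3, authorship 1234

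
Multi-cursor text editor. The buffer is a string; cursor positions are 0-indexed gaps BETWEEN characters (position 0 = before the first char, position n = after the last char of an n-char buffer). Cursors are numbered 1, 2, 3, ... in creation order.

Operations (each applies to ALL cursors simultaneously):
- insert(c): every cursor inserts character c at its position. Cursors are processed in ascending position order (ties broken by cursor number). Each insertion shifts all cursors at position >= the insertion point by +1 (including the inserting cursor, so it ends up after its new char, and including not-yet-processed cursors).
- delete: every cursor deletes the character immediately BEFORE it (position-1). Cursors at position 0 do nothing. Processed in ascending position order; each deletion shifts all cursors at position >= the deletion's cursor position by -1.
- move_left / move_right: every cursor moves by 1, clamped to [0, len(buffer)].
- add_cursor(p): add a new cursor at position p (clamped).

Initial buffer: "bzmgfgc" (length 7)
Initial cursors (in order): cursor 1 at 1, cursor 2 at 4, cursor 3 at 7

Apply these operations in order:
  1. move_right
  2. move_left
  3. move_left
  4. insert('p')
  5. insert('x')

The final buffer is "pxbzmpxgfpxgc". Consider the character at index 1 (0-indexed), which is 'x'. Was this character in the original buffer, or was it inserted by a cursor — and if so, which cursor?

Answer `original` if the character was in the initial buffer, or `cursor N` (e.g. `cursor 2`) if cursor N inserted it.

Answer: cursor 1

Derivation:
After op 1 (move_right): buffer="bzmgfgc" (len 7), cursors c1@2 c2@5 c3@7, authorship .......
After op 2 (move_left): buffer="bzmgfgc" (len 7), cursors c1@1 c2@4 c3@6, authorship .......
After op 3 (move_left): buffer="bzmgfgc" (len 7), cursors c1@0 c2@3 c3@5, authorship .......
After op 4 (insert('p')): buffer="pbzmpgfpgc" (len 10), cursors c1@1 c2@5 c3@8, authorship 1...2..3..
After op 5 (insert('x')): buffer="pxbzmpxgfpxgc" (len 13), cursors c1@2 c2@7 c3@11, authorship 11...22..33..
Authorship (.=original, N=cursor N): 1 1 . . . 2 2 . . 3 3 . .
Index 1: author = 1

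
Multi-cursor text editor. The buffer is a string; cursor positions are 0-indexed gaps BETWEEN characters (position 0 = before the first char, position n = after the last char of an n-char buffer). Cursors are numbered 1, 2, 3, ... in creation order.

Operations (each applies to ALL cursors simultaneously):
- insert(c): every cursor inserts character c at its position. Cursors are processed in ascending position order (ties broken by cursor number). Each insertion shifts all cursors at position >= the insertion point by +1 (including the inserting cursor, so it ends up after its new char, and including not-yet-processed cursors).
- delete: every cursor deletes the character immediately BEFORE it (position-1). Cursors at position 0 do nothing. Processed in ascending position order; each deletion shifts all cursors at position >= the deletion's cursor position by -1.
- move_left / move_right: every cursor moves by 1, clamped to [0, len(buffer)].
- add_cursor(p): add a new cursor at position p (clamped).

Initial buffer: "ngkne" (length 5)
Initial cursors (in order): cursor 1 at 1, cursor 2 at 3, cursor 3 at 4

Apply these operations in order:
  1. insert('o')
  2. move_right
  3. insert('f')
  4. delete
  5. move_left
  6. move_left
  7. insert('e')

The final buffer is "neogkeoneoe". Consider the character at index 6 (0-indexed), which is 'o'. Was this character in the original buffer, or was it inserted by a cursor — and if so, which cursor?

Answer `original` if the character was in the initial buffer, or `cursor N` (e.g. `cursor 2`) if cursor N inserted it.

Answer: cursor 2

Derivation:
After op 1 (insert('o')): buffer="nogkonoe" (len 8), cursors c1@2 c2@5 c3@7, authorship .1..2.3.
After op 2 (move_right): buffer="nogkonoe" (len 8), cursors c1@3 c2@6 c3@8, authorship .1..2.3.
After op 3 (insert('f')): buffer="nogfkonfoef" (len 11), cursors c1@4 c2@8 c3@11, authorship .1.1.2.23.3
After op 4 (delete): buffer="nogkonoe" (len 8), cursors c1@3 c2@6 c3@8, authorship .1..2.3.
After op 5 (move_left): buffer="nogkonoe" (len 8), cursors c1@2 c2@5 c3@7, authorship .1..2.3.
After op 6 (move_left): buffer="nogkonoe" (len 8), cursors c1@1 c2@4 c3@6, authorship .1..2.3.
After op 7 (insert('e')): buffer="neogkeoneoe" (len 11), cursors c1@2 c2@6 c3@9, authorship .11..22.33.
Authorship (.=original, N=cursor N): . 1 1 . . 2 2 . 3 3 .
Index 6: author = 2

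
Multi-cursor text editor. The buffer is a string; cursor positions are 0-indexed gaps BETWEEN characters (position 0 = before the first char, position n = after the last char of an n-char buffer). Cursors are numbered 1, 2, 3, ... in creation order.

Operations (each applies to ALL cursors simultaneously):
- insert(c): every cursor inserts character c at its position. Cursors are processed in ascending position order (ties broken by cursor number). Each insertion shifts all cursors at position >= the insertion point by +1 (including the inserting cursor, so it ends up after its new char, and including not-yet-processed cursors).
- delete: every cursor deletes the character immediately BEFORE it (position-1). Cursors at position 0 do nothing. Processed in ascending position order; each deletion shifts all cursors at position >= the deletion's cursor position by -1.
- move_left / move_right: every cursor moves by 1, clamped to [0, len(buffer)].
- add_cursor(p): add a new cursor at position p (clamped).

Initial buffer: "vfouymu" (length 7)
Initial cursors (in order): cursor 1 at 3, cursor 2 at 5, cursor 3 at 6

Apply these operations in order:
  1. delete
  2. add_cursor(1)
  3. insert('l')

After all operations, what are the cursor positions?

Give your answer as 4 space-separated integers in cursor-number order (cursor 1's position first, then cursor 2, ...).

After op 1 (delete): buffer="vfuu" (len 4), cursors c1@2 c2@3 c3@3, authorship ....
After op 2 (add_cursor(1)): buffer="vfuu" (len 4), cursors c4@1 c1@2 c2@3 c3@3, authorship ....
After op 3 (insert('l')): buffer="vlflullu" (len 8), cursors c4@2 c1@4 c2@7 c3@7, authorship .4.1.23.

Answer: 4 7 7 2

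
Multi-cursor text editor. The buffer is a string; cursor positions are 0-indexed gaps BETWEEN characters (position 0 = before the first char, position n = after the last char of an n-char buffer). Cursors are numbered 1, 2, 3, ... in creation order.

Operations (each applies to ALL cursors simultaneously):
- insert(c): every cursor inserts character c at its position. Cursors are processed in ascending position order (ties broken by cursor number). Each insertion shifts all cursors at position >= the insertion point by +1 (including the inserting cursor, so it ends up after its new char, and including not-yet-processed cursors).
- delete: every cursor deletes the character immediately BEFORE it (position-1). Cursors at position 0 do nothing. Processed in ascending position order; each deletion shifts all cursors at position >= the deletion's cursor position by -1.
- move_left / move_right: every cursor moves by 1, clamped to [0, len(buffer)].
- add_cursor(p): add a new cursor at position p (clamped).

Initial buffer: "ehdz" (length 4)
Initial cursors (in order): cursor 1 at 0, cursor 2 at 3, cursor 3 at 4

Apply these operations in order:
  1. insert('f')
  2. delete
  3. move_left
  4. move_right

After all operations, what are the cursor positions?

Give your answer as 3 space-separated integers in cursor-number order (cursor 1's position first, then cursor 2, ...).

Answer: 1 3 4

Derivation:
After op 1 (insert('f')): buffer="fehdfzf" (len 7), cursors c1@1 c2@5 c3@7, authorship 1...2.3
After op 2 (delete): buffer="ehdz" (len 4), cursors c1@0 c2@3 c3@4, authorship ....
After op 3 (move_left): buffer="ehdz" (len 4), cursors c1@0 c2@2 c3@3, authorship ....
After op 4 (move_right): buffer="ehdz" (len 4), cursors c1@1 c2@3 c3@4, authorship ....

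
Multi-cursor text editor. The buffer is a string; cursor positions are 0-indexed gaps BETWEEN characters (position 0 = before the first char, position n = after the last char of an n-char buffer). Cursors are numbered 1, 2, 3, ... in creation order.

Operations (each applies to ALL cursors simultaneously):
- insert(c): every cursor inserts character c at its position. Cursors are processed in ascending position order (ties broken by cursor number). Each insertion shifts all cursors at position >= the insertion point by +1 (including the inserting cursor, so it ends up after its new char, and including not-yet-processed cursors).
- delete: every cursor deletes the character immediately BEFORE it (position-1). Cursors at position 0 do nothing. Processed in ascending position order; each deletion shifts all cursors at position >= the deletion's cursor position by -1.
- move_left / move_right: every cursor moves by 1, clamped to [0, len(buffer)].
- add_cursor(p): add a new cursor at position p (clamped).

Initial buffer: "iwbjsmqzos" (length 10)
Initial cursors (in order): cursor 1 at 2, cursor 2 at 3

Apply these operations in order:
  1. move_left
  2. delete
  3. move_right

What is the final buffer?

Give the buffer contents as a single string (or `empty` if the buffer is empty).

Answer: bjsmqzos

Derivation:
After op 1 (move_left): buffer="iwbjsmqzos" (len 10), cursors c1@1 c2@2, authorship ..........
After op 2 (delete): buffer="bjsmqzos" (len 8), cursors c1@0 c2@0, authorship ........
After op 3 (move_right): buffer="bjsmqzos" (len 8), cursors c1@1 c2@1, authorship ........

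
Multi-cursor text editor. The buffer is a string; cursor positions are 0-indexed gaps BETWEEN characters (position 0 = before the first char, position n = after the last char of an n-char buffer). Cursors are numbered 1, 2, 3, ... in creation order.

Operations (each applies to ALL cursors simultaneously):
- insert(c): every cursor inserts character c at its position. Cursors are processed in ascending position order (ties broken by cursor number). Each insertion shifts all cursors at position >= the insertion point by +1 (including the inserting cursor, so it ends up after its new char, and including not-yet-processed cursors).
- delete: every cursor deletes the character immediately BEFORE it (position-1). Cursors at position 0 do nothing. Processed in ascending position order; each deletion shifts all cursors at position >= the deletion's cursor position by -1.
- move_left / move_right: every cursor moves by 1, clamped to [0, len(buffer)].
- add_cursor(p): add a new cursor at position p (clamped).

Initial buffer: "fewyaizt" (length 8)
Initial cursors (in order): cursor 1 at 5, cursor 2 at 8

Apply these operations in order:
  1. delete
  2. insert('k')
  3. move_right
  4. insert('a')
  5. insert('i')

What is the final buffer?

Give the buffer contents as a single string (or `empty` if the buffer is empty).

After op 1 (delete): buffer="fewyiz" (len 6), cursors c1@4 c2@6, authorship ......
After op 2 (insert('k')): buffer="fewykizk" (len 8), cursors c1@5 c2@8, authorship ....1..2
After op 3 (move_right): buffer="fewykizk" (len 8), cursors c1@6 c2@8, authorship ....1..2
After op 4 (insert('a')): buffer="fewykiazka" (len 10), cursors c1@7 c2@10, authorship ....1.1.22
After op 5 (insert('i')): buffer="fewykiaizkai" (len 12), cursors c1@8 c2@12, authorship ....1.11.222

Answer: fewykiaizkai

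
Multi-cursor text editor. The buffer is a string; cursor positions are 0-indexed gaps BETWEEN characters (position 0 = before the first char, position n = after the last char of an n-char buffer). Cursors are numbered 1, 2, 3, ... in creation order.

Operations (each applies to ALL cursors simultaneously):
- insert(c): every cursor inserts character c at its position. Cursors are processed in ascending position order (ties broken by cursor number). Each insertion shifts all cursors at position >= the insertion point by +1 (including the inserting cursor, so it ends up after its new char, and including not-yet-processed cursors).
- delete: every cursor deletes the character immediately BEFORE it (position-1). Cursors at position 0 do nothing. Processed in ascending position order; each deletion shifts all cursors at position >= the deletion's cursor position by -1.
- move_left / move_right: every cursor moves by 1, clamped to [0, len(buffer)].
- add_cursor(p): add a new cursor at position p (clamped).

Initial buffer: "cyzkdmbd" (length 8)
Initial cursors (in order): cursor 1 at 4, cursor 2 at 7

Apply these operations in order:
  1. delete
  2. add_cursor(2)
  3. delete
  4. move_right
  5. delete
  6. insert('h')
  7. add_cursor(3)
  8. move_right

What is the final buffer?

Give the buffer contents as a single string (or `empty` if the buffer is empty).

After op 1 (delete): buffer="cyzdmd" (len 6), cursors c1@3 c2@5, authorship ......
After op 2 (add_cursor(2)): buffer="cyzdmd" (len 6), cursors c3@2 c1@3 c2@5, authorship ......
After op 3 (delete): buffer="cdd" (len 3), cursors c1@1 c3@1 c2@2, authorship ...
After op 4 (move_right): buffer="cdd" (len 3), cursors c1@2 c3@2 c2@3, authorship ...
After op 5 (delete): buffer="" (len 0), cursors c1@0 c2@0 c3@0, authorship 
After op 6 (insert('h')): buffer="hhh" (len 3), cursors c1@3 c2@3 c3@3, authorship 123
After op 7 (add_cursor(3)): buffer="hhh" (len 3), cursors c1@3 c2@3 c3@3 c4@3, authorship 123
After op 8 (move_right): buffer="hhh" (len 3), cursors c1@3 c2@3 c3@3 c4@3, authorship 123

Answer: hhh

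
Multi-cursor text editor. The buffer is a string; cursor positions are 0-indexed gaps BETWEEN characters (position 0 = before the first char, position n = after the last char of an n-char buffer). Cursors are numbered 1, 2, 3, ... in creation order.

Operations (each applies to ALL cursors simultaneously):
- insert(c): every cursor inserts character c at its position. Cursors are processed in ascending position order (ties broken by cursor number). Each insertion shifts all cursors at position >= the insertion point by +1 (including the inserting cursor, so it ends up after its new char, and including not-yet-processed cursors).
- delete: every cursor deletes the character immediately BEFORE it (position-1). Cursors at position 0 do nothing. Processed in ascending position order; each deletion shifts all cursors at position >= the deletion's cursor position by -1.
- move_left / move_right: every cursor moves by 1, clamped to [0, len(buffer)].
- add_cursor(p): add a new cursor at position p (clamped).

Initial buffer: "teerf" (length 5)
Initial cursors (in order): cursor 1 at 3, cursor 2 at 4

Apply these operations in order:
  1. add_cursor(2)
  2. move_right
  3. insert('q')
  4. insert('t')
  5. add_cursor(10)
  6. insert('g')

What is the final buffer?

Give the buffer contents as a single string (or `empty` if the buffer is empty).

After op 1 (add_cursor(2)): buffer="teerf" (len 5), cursors c3@2 c1@3 c2@4, authorship .....
After op 2 (move_right): buffer="teerf" (len 5), cursors c3@3 c1@4 c2@5, authorship .....
After op 3 (insert('q')): buffer="teeqrqfq" (len 8), cursors c3@4 c1@6 c2@8, authorship ...3.1.2
After op 4 (insert('t')): buffer="teeqtrqtfqt" (len 11), cursors c3@5 c1@8 c2@11, authorship ...33.11.22
After op 5 (add_cursor(10)): buffer="teeqtrqtfqt" (len 11), cursors c3@5 c1@8 c4@10 c2@11, authorship ...33.11.22
After op 6 (insert('g')): buffer="teeqtgrqtgfqgtg" (len 15), cursors c3@6 c1@10 c4@13 c2@15, authorship ...333.111.2422

Answer: teeqtgrqtgfqgtg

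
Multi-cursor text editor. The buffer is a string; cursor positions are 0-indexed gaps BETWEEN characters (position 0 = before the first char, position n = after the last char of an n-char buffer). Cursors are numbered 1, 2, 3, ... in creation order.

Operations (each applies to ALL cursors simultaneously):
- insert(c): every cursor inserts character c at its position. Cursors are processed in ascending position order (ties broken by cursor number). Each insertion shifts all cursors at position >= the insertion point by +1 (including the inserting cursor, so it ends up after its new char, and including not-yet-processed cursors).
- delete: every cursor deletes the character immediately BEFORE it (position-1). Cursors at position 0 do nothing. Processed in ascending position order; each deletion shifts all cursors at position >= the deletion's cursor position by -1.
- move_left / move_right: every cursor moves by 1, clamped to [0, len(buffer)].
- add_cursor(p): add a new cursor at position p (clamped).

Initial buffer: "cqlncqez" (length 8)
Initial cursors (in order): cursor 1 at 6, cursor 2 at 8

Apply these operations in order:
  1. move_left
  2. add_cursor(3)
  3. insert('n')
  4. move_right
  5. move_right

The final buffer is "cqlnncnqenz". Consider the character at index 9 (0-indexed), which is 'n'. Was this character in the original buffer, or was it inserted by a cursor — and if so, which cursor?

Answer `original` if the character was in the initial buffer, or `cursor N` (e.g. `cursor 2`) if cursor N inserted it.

After op 1 (move_left): buffer="cqlncqez" (len 8), cursors c1@5 c2@7, authorship ........
After op 2 (add_cursor(3)): buffer="cqlncqez" (len 8), cursors c3@3 c1@5 c2@7, authorship ........
After op 3 (insert('n')): buffer="cqlnncnqenz" (len 11), cursors c3@4 c1@7 c2@10, authorship ...3..1..2.
After op 4 (move_right): buffer="cqlnncnqenz" (len 11), cursors c3@5 c1@8 c2@11, authorship ...3..1..2.
After op 5 (move_right): buffer="cqlnncnqenz" (len 11), cursors c3@6 c1@9 c2@11, authorship ...3..1..2.
Authorship (.=original, N=cursor N): . . . 3 . . 1 . . 2 .
Index 9: author = 2

Answer: cursor 2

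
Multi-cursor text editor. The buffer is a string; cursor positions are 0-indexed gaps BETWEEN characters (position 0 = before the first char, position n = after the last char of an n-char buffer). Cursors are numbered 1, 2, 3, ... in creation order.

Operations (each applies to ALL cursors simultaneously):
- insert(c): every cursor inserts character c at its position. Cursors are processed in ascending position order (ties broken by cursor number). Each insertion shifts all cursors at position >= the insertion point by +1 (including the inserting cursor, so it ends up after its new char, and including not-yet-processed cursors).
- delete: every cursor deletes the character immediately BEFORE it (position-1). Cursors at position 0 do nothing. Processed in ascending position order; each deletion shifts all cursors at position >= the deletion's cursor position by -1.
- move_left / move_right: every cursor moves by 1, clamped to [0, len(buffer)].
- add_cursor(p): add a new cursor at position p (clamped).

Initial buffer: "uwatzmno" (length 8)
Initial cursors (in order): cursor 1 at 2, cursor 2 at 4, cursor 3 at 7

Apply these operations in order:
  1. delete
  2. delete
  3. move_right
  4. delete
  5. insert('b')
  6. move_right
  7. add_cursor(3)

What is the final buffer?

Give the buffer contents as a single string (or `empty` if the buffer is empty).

Answer: bbb

Derivation:
After op 1 (delete): buffer="uazmo" (len 5), cursors c1@1 c2@2 c3@4, authorship .....
After op 2 (delete): buffer="zo" (len 2), cursors c1@0 c2@0 c3@1, authorship ..
After op 3 (move_right): buffer="zo" (len 2), cursors c1@1 c2@1 c3@2, authorship ..
After op 4 (delete): buffer="" (len 0), cursors c1@0 c2@0 c3@0, authorship 
After op 5 (insert('b')): buffer="bbb" (len 3), cursors c1@3 c2@3 c3@3, authorship 123
After op 6 (move_right): buffer="bbb" (len 3), cursors c1@3 c2@3 c3@3, authorship 123
After op 7 (add_cursor(3)): buffer="bbb" (len 3), cursors c1@3 c2@3 c3@3 c4@3, authorship 123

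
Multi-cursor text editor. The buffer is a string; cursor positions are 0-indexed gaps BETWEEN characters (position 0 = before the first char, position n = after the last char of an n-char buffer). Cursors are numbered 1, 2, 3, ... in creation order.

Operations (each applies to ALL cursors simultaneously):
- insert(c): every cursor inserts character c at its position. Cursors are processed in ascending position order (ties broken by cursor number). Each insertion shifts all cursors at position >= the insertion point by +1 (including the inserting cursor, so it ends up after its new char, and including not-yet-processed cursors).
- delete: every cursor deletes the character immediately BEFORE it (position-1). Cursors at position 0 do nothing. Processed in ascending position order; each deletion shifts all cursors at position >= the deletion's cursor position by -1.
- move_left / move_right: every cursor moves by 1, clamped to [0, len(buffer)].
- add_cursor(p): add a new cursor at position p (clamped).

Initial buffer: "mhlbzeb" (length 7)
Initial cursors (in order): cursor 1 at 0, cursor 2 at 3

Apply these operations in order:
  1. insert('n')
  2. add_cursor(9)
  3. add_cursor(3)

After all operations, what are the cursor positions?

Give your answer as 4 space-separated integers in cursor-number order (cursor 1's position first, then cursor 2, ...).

Answer: 1 5 9 3

Derivation:
After op 1 (insert('n')): buffer="nmhlnbzeb" (len 9), cursors c1@1 c2@5, authorship 1...2....
After op 2 (add_cursor(9)): buffer="nmhlnbzeb" (len 9), cursors c1@1 c2@5 c3@9, authorship 1...2....
After op 3 (add_cursor(3)): buffer="nmhlnbzeb" (len 9), cursors c1@1 c4@3 c2@5 c3@9, authorship 1...2....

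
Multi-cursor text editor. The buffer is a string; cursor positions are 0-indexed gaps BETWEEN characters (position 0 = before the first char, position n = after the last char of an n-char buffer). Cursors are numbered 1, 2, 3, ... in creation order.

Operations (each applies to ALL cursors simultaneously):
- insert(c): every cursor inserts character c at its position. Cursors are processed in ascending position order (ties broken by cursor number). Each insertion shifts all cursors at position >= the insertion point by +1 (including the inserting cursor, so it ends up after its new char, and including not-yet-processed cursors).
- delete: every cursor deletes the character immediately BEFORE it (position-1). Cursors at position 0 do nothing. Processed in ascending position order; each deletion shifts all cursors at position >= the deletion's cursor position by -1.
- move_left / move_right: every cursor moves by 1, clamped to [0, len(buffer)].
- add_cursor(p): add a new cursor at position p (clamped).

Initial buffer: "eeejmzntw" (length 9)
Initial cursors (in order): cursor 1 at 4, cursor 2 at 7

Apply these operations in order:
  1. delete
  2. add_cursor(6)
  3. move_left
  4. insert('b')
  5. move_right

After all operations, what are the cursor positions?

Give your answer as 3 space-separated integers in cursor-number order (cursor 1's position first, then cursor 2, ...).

After op 1 (delete): buffer="eeemztw" (len 7), cursors c1@3 c2@5, authorship .......
After op 2 (add_cursor(6)): buffer="eeemztw" (len 7), cursors c1@3 c2@5 c3@6, authorship .......
After op 3 (move_left): buffer="eeemztw" (len 7), cursors c1@2 c2@4 c3@5, authorship .......
After op 4 (insert('b')): buffer="eebembzbtw" (len 10), cursors c1@3 c2@6 c3@8, authorship ..1..2.3..
After op 5 (move_right): buffer="eebembzbtw" (len 10), cursors c1@4 c2@7 c3@9, authorship ..1..2.3..

Answer: 4 7 9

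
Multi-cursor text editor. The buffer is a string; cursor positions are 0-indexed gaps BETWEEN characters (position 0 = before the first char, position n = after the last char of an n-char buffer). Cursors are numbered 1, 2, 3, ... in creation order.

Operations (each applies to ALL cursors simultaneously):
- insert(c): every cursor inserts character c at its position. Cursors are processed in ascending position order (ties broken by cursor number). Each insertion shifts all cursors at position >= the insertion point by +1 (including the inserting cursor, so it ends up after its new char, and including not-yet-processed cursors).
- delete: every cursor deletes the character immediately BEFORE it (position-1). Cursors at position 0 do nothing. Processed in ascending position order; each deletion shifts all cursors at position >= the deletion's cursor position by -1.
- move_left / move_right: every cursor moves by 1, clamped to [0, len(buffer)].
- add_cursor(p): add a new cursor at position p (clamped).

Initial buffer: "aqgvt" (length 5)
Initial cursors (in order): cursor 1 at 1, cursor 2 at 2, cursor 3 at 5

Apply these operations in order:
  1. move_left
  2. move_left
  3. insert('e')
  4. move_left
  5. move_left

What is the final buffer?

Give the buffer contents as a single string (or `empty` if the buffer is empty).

After op 1 (move_left): buffer="aqgvt" (len 5), cursors c1@0 c2@1 c3@4, authorship .....
After op 2 (move_left): buffer="aqgvt" (len 5), cursors c1@0 c2@0 c3@3, authorship .....
After op 3 (insert('e')): buffer="eeaqgevt" (len 8), cursors c1@2 c2@2 c3@6, authorship 12...3..
After op 4 (move_left): buffer="eeaqgevt" (len 8), cursors c1@1 c2@1 c3@5, authorship 12...3..
After op 5 (move_left): buffer="eeaqgevt" (len 8), cursors c1@0 c2@0 c3@4, authorship 12...3..

Answer: eeaqgevt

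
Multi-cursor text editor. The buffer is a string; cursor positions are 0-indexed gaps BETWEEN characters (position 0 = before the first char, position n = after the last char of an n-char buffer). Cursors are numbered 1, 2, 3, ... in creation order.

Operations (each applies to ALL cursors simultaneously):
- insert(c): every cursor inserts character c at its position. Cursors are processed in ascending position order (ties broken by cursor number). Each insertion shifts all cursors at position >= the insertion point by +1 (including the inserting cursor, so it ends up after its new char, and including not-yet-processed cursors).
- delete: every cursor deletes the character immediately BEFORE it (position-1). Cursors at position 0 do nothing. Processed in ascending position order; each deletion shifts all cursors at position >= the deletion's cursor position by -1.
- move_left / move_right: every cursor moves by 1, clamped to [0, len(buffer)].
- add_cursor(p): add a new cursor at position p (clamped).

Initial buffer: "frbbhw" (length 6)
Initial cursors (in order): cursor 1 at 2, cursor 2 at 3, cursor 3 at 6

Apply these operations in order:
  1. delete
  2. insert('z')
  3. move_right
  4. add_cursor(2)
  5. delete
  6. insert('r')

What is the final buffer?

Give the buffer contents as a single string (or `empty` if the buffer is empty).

Answer: frrrhr

Derivation:
After op 1 (delete): buffer="fbh" (len 3), cursors c1@1 c2@1 c3@3, authorship ...
After op 2 (insert('z')): buffer="fzzbhz" (len 6), cursors c1@3 c2@3 c3@6, authorship .12..3
After op 3 (move_right): buffer="fzzbhz" (len 6), cursors c1@4 c2@4 c3@6, authorship .12..3
After op 4 (add_cursor(2)): buffer="fzzbhz" (len 6), cursors c4@2 c1@4 c2@4 c3@6, authorship .12..3
After op 5 (delete): buffer="fh" (len 2), cursors c1@1 c2@1 c4@1 c3@2, authorship ..
After op 6 (insert('r')): buffer="frrrhr" (len 6), cursors c1@4 c2@4 c4@4 c3@6, authorship .124.3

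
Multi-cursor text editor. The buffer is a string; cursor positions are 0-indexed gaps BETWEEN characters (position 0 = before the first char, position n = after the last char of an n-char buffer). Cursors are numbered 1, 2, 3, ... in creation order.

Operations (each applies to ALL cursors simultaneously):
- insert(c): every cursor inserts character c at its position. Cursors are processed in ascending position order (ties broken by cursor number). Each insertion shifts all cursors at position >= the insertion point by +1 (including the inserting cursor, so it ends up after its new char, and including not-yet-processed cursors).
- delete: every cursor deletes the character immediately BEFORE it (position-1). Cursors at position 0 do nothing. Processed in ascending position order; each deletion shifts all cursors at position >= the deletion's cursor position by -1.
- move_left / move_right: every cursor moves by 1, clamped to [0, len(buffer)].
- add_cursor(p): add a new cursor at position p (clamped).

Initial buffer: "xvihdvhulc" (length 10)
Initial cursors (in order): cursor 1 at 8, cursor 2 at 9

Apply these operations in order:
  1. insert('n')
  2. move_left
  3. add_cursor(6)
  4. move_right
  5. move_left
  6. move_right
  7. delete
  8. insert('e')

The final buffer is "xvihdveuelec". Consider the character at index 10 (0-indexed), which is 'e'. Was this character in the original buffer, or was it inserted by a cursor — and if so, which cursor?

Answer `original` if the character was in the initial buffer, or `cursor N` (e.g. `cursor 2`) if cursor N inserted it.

Answer: cursor 2

Derivation:
After op 1 (insert('n')): buffer="xvihdvhunlnc" (len 12), cursors c1@9 c2@11, authorship ........1.2.
After op 2 (move_left): buffer="xvihdvhunlnc" (len 12), cursors c1@8 c2@10, authorship ........1.2.
After op 3 (add_cursor(6)): buffer="xvihdvhunlnc" (len 12), cursors c3@6 c1@8 c2@10, authorship ........1.2.
After op 4 (move_right): buffer="xvihdvhunlnc" (len 12), cursors c3@7 c1@9 c2@11, authorship ........1.2.
After op 5 (move_left): buffer="xvihdvhunlnc" (len 12), cursors c3@6 c1@8 c2@10, authorship ........1.2.
After op 6 (move_right): buffer="xvihdvhunlnc" (len 12), cursors c3@7 c1@9 c2@11, authorship ........1.2.
After op 7 (delete): buffer="xvihdvulc" (len 9), cursors c3@6 c1@7 c2@8, authorship .........
After op 8 (insert('e')): buffer="xvihdveuelec" (len 12), cursors c3@7 c1@9 c2@11, authorship ......3.1.2.
Authorship (.=original, N=cursor N): . . . . . . 3 . 1 . 2 .
Index 10: author = 2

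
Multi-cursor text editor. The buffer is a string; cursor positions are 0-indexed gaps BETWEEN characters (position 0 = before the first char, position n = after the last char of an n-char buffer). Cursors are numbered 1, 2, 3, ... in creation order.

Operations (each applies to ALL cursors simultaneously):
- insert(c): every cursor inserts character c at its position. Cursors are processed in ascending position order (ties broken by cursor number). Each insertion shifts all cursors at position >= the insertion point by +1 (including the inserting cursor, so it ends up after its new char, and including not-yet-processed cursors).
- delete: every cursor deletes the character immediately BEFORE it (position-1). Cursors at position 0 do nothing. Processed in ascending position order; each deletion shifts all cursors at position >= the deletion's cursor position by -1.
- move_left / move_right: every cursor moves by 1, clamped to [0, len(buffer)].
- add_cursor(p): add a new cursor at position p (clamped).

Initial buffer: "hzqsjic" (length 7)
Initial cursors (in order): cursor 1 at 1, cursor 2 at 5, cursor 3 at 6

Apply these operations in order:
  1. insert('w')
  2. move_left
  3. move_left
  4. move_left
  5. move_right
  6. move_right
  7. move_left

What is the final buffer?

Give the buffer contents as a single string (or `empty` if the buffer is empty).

Answer: hwzqsjwiwc

Derivation:
After op 1 (insert('w')): buffer="hwzqsjwiwc" (len 10), cursors c1@2 c2@7 c3@9, authorship .1....2.3.
After op 2 (move_left): buffer="hwzqsjwiwc" (len 10), cursors c1@1 c2@6 c3@8, authorship .1....2.3.
After op 3 (move_left): buffer="hwzqsjwiwc" (len 10), cursors c1@0 c2@5 c3@7, authorship .1....2.3.
After op 4 (move_left): buffer="hwzqsjwiwc" (len 10), cursors c1@0 c2@4 c3@6, authorship .1....2.3.
After op 5 (move_right): buffer="hwzqsjwiwc" (len 10), cursors c1@1 c2@5 c3@7, authorship .1....2.3.
After op 6 (move_right): buffer="hwzqsjwiwc" (len 10), cursors c1@2 c2@6 c3@8, authorship .1....2.3.
After op 7 (move_left): buffer="hwzqsjwiwc" (len 10), cursors c1@1 c2@5 c3@7, authorship .1....2.3.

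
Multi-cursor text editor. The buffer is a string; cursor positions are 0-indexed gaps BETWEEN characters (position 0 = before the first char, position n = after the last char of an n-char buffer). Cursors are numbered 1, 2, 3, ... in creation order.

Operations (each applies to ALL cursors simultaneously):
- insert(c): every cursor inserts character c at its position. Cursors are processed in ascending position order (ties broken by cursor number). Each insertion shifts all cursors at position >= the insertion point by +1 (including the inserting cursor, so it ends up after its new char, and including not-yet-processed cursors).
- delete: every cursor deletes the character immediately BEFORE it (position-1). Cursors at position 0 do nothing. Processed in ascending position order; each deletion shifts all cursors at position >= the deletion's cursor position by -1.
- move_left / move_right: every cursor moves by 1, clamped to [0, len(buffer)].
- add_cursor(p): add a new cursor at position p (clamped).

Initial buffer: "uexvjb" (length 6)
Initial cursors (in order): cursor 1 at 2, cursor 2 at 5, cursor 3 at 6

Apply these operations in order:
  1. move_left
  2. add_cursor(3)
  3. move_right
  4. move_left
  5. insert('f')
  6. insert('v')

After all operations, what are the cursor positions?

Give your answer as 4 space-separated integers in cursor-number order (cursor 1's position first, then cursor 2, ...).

After op 1 (move_left): buffer="uexvjb" (len 6), cursors c1@1 c2@4 c3@5, authorship ......
After op 2 (add_cursor(3)): buffer="uexvjb" (len 6), cursors c1@1 c4@3 c2@4 c3@5, authorship ......
After op 3 (move_right): buffer="uexvjb" (len 6), cursors c1@2 c4@4 c2@5 c3@6, authorship ......
After op 4 (move_left): buffer="uexvjb" (len 6), cursors c1@1 c4@3 c2@4 c3@5, authorship ......
After op 5 (insert('f')): buffer="ufexfvfjfb" (len 10), cursors c1@2 c4@5 c2@7 c3@9, authorship .1..4.2.3.
After op 6 (insert('v')): buffer="ufvexfvvfvjfvb" (len 14), cursors c1@3 c4@7 c2@10 c3@13, authorship .11..44.22.33.

Answer: 3 10 13 7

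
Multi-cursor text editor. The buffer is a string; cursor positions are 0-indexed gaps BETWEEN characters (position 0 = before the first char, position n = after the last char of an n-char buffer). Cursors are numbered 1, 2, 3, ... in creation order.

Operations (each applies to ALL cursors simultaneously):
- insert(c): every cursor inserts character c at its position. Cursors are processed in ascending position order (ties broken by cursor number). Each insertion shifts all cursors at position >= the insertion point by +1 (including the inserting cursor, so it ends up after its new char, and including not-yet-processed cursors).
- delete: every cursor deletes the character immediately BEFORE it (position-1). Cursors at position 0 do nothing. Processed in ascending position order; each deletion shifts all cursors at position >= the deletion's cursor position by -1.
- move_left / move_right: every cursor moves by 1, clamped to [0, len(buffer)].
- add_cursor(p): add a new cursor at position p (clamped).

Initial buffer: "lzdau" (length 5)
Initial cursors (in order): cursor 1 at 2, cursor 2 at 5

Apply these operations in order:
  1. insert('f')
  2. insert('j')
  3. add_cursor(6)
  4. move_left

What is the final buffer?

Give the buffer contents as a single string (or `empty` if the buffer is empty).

Answer: lzfjdaufj

Derivation:
After op 1 (insert('f')): buffer="lzfdauf" (len 7), cursors c1@3 c2@7, authorship ..1...2
After op 2 (insert('j')): buffer="lzfjdaufj" (len 9), cursors c1@4 c2@9, authorship ..11...22
After op 3 (add_cursor(6)): buffer="lzfjdaufj" (len 9), cursors c1@4 c3@6 c2@9, authorship ..11...22
After op 4 (move_left): buffer="lzfjdaufj" (len 9), cursors c1@3 c3@5 c2@8, authorship ..11...22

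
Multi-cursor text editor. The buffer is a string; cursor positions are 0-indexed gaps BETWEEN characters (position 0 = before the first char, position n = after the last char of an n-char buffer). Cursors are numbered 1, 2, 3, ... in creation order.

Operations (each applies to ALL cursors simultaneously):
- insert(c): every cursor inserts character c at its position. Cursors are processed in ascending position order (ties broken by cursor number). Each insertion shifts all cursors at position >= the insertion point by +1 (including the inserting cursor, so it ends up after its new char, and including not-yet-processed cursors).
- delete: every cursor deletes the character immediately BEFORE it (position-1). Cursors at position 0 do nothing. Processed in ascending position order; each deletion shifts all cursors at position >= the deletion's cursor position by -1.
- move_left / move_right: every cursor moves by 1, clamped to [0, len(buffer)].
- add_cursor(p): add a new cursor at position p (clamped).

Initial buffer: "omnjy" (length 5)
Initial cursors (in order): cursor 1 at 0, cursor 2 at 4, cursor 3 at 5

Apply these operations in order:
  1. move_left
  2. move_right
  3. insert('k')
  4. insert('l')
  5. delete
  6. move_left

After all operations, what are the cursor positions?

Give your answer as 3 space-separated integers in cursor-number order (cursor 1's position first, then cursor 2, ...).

After op 1 (move_left): buffer="omnjy" (len 5), cursors c1@0 c2@3 c3@4, authorship .....
After op 2 (move_right): buffer="omnjy" (len 5), cursors c1@1 c2@4 c3@5, authorship .....
After op 3 (insert('k')): buffer="okmnjkyk" (len 8), cursors c1@2 c2@6 c3@8, authorship .1...2.3
After op 4 (insert('l')): buffer="oklmnjklykl" (len 11), cursors c1@3 c2@8 c3@11, authorship .11...22.33
After op 5 (delete): buffer="okmnjkyk" (len 8), cursors c1@2 c2@6 c3@8, authorship .1...2.3
After op 6 (move_left): buffer="okmnjkyk" (len 8), cursors c1@1 c2@5 c3@7, authorship .1...2.3

Answer: 1 5 7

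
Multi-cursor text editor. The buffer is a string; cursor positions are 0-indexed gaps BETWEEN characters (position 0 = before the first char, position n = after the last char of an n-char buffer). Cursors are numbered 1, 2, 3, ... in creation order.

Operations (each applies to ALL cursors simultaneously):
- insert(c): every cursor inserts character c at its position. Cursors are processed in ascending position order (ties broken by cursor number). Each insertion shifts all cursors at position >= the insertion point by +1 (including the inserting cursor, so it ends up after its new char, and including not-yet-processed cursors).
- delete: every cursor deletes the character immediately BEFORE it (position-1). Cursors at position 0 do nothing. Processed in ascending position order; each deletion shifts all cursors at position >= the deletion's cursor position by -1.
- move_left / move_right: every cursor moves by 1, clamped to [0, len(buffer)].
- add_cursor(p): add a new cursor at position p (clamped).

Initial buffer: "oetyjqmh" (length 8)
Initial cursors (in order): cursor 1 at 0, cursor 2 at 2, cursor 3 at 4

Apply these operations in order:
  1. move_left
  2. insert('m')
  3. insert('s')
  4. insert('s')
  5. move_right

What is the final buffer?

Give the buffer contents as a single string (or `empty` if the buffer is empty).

Answer: mssomssetmssyjqmh

Derivation:
After op 1 (move_left): buffer="oetyjqmh" (len 8), cursors c1@0 c2@1 c3@3, authorship ........
After op 2 (insert('m')): buffer="mometmyjqmh" (len 11), cursors c1@1 c2@3 c3@6, authorship 1.2..3.....
After op 3 (insert('s')): buffer="msomsetmsyjqmh" (len 14), cursors c1@2 c2@5 c3@9, authorship 11.22..33.....
After op 4 (insert('s')): buffer="mssomssetmssyjqmh" (len 17), cursors c1@3 c2@7 c3@12, authorship 111.222..333.....
After op 5 (move_right): buffer="mssomssetmssyjqmh" (len 17), cursors c1@4 c2@8 c3@13, authorship 111.222..333.....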